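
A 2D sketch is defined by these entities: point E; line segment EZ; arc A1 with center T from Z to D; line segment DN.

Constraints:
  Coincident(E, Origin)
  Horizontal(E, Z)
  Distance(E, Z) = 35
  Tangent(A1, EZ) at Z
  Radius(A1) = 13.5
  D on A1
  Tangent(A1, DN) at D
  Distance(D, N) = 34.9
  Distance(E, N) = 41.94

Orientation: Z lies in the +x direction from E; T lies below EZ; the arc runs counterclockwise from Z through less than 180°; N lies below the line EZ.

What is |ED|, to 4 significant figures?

24.02

Checks: |EZ| = 35.00 ✓; |TD| = 13.50 ✓; ∠(TD, DN) = 90.00° ✓; |DN| = 34.90 ✓; |EN| = 41.94 ✓.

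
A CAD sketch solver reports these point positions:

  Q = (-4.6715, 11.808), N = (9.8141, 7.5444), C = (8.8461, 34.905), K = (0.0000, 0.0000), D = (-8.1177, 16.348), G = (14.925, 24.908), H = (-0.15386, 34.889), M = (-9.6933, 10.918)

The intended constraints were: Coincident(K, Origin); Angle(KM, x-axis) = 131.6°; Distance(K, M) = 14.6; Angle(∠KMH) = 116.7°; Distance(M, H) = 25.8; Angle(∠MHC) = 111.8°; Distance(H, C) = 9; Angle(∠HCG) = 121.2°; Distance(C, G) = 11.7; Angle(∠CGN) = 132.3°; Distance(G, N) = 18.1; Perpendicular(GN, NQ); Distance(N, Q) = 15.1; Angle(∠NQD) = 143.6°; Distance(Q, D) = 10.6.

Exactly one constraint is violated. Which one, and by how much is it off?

Distance(Q, D) = 10.6 — off by 4.90.

K = (0.00, 0.00) ✓; KM at 131.6° ✓; |KM| = 14.60 ✓; ∠KMH = 116.7° ✓; |MH| = 25.80 ✓; ∠MHC = 111.8° ✓; |HC| = 9.000 ✓; ∠HCG = 121.2° ✓; |CG| = 11.70 ✓; ∠CGN = 132.3° ✓; |GN| = 18.10 ✓; ∠(GN, NQ) = 90.00° ✓; |NQ| = 15.10 ✓; ∠NQD = 143.6° ✓; |QD| = 5.700 ✗.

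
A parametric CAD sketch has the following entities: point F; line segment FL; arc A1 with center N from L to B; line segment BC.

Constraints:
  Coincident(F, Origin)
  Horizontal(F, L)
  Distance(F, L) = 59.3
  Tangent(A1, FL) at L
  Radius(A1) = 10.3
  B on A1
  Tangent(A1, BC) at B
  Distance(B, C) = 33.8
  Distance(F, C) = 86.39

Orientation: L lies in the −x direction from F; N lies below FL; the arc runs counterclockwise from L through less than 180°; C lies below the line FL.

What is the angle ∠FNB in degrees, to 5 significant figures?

159.40°

F is at the origin; F and L share the same y with |FL| = 59.3 and L on the −x side, so L = (-59.300, 0.0000). Since A1 is tangent to FL there, NL ⟂ FL, so N = L + (0, -10.3) = (-59.300, -10.300). Since NB ⟂ BC (tangency), |NC| = √(10.3² + 33.8²) = 35.335 regardless of where B sits on A1. So C lies on both circle(F, 86.39) and circle(N, 35.335); the below-FL intersection is C = (-75.722, -41.587). B is the foot of the tangent from C: B = (-69.419, -8.3795).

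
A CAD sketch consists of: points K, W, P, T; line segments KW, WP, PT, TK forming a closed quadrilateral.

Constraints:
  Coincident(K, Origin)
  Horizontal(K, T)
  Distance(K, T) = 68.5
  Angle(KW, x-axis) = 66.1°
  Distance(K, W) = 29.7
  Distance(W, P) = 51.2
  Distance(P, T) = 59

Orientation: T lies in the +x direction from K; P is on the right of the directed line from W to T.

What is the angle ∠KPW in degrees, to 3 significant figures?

28.5°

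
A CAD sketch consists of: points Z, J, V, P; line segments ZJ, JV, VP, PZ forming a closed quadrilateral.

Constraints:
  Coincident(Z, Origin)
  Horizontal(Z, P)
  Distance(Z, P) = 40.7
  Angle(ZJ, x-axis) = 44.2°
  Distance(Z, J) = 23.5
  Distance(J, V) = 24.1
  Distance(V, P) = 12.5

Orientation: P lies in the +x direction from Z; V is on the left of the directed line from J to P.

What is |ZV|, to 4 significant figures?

42.51

Checks: |JV| = 24.10 ✓; |VP| = 12.50 ✓.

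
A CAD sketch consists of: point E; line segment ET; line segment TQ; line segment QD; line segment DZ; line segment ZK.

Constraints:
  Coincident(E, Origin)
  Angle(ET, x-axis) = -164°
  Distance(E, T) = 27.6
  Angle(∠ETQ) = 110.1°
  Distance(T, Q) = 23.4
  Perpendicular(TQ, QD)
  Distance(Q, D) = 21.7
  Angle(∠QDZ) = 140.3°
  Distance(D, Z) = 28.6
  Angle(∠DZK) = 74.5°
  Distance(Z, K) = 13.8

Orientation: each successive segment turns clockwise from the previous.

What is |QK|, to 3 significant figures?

41.6

∠QDZ = 140.3° gives DZ at -3.60° from the x-axis; with |DZ| = 28.6, Z = (5.76, 22.3). ∠DZK = 74.5° gives ZK at -109° from the x-axis; with |ZK| = 13.8, K = (1.24, 9.25). Then |QK| = |K − Q| = 41.6.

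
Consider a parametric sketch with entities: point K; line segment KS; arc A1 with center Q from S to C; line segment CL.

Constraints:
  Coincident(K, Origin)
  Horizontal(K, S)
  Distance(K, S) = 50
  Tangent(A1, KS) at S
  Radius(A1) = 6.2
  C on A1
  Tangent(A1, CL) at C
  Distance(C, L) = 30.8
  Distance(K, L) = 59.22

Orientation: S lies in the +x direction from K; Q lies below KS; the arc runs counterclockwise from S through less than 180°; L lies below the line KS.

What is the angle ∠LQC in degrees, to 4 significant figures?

78.62°

Checks: K = (0.00, 0.00) ✓; |QC| = 6.200 ✓; ∠(QC, CL) = 90.00° ✓; |CL| = 30.80 ✓; |KL| = 59.22 ✓.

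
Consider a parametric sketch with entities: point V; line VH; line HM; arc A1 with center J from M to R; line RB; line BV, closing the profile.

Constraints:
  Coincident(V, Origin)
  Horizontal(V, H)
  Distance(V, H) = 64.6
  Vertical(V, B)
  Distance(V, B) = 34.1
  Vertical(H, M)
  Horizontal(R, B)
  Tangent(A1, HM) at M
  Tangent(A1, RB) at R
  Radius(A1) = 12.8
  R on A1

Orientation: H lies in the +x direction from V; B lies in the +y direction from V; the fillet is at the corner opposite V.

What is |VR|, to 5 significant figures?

62.017

V is at the origin; VH is horizontal with |VH| = 64.6 and H on the +x side, so H = (64.600, 0.0000). VB is vertical with |VB| = 34.1 and B on the +y side, so B = (0.0000, 34.100). The virtual corner opposite V is at (64.600, 34.100). Tangency of A1 to HM means the radius JM is perpendicular to HM and the tangent condition forces JR to be normal to RB, with radius 12.8, so the center J sits 12.8 in from both sides at J = (51.800, 21.300). That places the tangent points at M = (64.600, 21.300) on HM and R = (51.800, 34.100) on RB. Then |VR| = |R − V| = 62.017.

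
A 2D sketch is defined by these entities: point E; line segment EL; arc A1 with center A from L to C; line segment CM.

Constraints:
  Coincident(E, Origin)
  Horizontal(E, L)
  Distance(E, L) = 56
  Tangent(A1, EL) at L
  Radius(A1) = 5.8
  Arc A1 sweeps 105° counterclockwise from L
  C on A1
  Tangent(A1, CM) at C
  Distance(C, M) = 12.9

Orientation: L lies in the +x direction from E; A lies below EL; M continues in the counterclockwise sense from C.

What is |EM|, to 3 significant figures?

57.3

On A1, L sits at bearing 90° from A; a 105° counterclockwise sweep puts C at bearing 195°, so C = A + 5.8·(cos 195°, sin 195°) = (50.4, -7.30). The tangent condition forces AC to be normal to CM, so CM runs along (−sin 195°, cos 195°); with |CM| = 12.9, M = (53.7, -19.8). Then |EM| = |M − E| = 57.3.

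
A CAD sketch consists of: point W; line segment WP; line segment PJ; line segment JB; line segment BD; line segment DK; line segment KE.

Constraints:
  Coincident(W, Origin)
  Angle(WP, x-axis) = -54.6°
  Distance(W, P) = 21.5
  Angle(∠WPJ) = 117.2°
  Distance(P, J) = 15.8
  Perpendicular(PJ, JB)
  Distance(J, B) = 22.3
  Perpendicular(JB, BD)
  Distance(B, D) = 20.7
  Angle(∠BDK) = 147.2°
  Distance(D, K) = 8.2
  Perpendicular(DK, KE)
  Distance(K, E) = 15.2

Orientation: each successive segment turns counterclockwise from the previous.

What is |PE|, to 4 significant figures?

6.204

W is at the origin; WP runs at -54.6° with length 21.5, so P = (12.45, -17.53). ∠WPJ = 117.2° gives PJ at 8.200° from the x-axis; with |PJ| = 15.8, J = (28.09, -15.27). PJ ⟂ JB, so JB runs at 98.20°; with |JB| = 22.3, B = (24.91, 6.800). The perpendicularity gives BD at right angles to JB, so BD runs at -171.8°; with |BD| = 20.7, D = (4.424, 3.848). ∠BDK = 147.2° gives DK at -139.0° from the x-axis; with |DK| = 8.2, K = (-1.765, -1.532). DK is perpendicular to KE, so KE runs at -49.00°; with |KE| = 15.2, E = (8.207, -13.00). Then |PE| = |E − P| = 6.204.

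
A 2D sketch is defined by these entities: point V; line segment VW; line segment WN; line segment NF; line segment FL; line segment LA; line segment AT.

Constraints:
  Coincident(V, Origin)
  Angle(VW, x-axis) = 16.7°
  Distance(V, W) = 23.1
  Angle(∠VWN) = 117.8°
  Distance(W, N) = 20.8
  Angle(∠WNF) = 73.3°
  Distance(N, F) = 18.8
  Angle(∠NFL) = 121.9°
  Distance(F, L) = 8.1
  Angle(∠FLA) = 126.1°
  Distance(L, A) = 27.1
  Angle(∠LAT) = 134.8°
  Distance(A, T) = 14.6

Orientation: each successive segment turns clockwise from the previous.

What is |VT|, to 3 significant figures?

32.1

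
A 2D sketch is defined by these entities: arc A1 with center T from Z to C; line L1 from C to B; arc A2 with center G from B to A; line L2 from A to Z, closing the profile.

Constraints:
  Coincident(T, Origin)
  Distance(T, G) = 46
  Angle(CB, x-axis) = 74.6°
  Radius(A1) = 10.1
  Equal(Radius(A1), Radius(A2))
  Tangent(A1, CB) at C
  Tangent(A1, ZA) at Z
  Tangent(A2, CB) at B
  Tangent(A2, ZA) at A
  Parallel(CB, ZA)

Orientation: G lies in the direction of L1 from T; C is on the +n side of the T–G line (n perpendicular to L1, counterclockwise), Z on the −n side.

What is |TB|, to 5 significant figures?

47.096

The slot axis is L1's direction at 74.6°, so u = (cos 74.6°, sin 74.6°) = (0.26556, 0.96410) and n = (−sin 74.6°, cos 74.6°) = (-0.96410, 0.26556). T is at the origin and G lies 46.0 along u from T, so G = 46.0·u = (12.216, 44.348). Tangency of A1 to both parallel lines with radius 10.1 puts C and Z at T ± 10.1·n: C = (-9.7374, 2.6821), Z = (9.7374, -2.6821). Equal radii place B and A the same way about G: B = G + 10.1·n = (2.4782, 47.031), A = G − 10.1·n = (21.953, 41.666). Then |TB| = |B − T| = 47.096.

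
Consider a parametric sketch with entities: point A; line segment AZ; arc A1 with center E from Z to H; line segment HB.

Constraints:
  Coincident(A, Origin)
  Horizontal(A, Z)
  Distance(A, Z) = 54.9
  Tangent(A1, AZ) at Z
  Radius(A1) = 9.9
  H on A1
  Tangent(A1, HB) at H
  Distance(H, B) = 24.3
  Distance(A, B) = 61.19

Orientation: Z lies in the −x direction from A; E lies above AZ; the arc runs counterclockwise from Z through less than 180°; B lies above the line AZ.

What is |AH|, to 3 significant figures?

46.7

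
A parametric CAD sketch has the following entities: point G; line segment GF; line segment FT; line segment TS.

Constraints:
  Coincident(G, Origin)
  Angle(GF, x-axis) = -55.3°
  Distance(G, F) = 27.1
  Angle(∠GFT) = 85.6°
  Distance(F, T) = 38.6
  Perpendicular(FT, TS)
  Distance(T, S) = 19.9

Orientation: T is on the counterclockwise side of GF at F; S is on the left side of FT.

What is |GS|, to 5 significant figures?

37.209

G is at the origin; GF runs at -55.3° with length 27.1, so F = 27.1·(cos -55.3°, sin -55.3°) = (15.427, -22.280). ∠GFT = 85.6°, so FT runs at -55.3° + (180° − 85.6°) = 39.100° from the x-axis; with |FT| = 38.6, T = F + 38.6·(cos 39.100°, sin 39.100°) = (45.383, 2.0640). The perpendicularity gives TS at right angles to FT; with |TS| = 19.9 on the left of FT, S = T + 19.9·(-0.63068, 0.77605) = (32.832, 17.507). Then |GS| = |S − G| = 37.209.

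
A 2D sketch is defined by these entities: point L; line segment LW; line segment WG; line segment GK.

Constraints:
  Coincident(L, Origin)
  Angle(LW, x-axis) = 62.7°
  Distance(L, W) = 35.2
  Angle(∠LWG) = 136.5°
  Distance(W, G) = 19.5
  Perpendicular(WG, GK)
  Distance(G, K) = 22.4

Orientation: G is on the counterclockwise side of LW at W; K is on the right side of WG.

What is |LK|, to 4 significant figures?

64.83

L is at the origin; LW runs at 62.7° with length 35.2, so W = 35.2·(cos 62.7°, sin 62.7°) = (16.14, 31.28). ∠LWG = 136.5°, so WG runs at 62.7° + (180° − 136.5°) = 106.2° from the x-axis; with |WG| = 19.5, G = W + 19.5·(cos 106.2°, sin 106.2°) = (10.70, 50.01). The perpendicularity gives GK at right angles to WG; with |GK| = 22.4 on the right of WG, K = G + 22.4·(0.9603, 0.2790) = (32.21, 56.25). Then |LK| = |K − L| = 64.83.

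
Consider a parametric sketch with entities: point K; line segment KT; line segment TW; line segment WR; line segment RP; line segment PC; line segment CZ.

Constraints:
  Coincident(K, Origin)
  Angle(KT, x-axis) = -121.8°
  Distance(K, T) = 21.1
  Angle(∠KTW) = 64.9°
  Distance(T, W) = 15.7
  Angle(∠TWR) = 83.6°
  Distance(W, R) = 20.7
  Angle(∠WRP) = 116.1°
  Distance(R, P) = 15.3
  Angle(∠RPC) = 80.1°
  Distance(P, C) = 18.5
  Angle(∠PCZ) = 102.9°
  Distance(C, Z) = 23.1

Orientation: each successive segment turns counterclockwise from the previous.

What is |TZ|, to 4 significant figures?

17.21

∠RPC = 80.1° gives PC at -106.5° from the x-axis; with |PC| = 18.5, C = (-14.38, -10.00). ∠PCZ = 102.9° gives CZ at -29.40° from the x-axis; with |CZ| = 23.1, Z = (5.749, -21.34). Then |TZ| = |Z − T| = 17.21.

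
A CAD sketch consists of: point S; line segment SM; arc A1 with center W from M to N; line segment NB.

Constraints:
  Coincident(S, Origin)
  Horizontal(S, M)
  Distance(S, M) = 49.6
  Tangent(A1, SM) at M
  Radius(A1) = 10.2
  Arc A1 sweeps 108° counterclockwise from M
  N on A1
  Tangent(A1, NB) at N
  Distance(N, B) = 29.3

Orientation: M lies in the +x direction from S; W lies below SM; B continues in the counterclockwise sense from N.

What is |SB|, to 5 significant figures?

63.995

S is at the origin; S and M share the same y with |SM| = 49.6 and M on the +x side, so M = (49.600, 0.0000). Since A1 is tangent to SM there, WM ⟂ SM, so W = M + (0, -10.2) = (49.600, -10.200). On A1, M sits at bearing 90° from W; a 108° counterclockwise sweep puts N at bearing 198°, so N = W + 10.2·(cos 198°, sin 198°) = (39.899, -13.352). Since A1 is tangent to NB there, WN ⟂ NB, so NB runs along (−sin 198°, cos 198°); with |NB| = 29.3, B = (48.953, -41.218). Then |SB| = |B − S| = 63.995.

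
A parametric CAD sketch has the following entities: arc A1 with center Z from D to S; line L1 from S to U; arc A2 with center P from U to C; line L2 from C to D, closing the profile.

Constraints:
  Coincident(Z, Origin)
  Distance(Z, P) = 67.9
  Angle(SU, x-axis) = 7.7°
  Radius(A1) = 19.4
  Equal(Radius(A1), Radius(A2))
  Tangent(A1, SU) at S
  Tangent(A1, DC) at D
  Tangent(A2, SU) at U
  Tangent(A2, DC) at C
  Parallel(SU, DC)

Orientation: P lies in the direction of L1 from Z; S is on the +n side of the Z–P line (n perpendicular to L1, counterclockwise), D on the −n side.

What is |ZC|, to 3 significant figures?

70.6

The slot axis is L1's direction at 7.7°, so u = (cos 7.7°, sin 7.7°) = (0.991, 0.134) and n = (−sin 7.7°, cos 7.7°) = (-0.134, 0.991). Z is at the origin and P lies 67.9 along u from Z, so P = 67.9·u = (67.3, 9.10). Tangency of A1 to both parallel lines with radius 19.4 puts S and D at Z ± 19.4·n: S = (-2.60, 19.2), D = (2.60, -19.2). Equal radii place U and C the same way about P: U = P + 19.4·n = (64.7, 28.3), C = P − 19.4·n = (69.9, -10.1). Then |ZC| = |C − Z| = 70.6.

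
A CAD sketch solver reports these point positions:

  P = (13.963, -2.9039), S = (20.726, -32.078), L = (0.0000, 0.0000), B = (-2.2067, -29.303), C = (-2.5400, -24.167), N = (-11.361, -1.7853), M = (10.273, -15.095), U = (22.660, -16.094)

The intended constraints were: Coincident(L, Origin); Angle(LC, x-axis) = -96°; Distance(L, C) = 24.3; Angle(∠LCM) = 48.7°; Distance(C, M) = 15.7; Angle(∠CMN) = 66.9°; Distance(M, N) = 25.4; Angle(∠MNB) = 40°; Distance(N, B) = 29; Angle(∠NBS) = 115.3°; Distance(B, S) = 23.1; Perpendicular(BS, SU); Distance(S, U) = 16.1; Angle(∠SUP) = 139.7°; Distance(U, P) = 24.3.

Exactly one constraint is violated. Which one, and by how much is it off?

Distance(U, P) = 24.3 — off by 8.50.

L = (0.00, 0.00) ✓; LC at -96.00° ✓; |LC| = 24.30 ✓; ∠LCM = 48.70° ✓; |CM| = 15.70 ✓; ∠CMN = 66.90° ✓; |MN| = 25.40 ✓; ∠MNB = 40.00° ✓; |NB| = 29.00 ✓; ∠NBS = 115.3° ✓; |BS| = 23.10 ✓; ∠(BS, SU) = 90.00° ✓; |SU| = 16.10 ✓; ∠SUP = 139.7° ✓; |UP| = 15.80 ✗.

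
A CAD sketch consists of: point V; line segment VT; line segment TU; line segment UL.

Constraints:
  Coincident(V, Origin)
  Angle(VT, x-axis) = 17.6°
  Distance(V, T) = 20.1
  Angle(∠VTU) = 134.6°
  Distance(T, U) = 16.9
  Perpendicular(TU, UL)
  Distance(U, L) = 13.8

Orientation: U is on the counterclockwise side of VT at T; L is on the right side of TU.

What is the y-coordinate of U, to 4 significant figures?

21.14

V is at the origin; VT runs at 17.6° with length 20.1, so T = 20.1·(cos 17.6°, sin 17.6°) = (19.16, 6.078). ∠VTU = 134.6°, so TU runs at 17.6° + (180° − 134.6°) = 63.00° from the x-axis; with |TU| = 16.9, U = T + 16.9·(cos 63.00°, sin 63.00°) = (26.83, 21.14). So U.y = 21.14.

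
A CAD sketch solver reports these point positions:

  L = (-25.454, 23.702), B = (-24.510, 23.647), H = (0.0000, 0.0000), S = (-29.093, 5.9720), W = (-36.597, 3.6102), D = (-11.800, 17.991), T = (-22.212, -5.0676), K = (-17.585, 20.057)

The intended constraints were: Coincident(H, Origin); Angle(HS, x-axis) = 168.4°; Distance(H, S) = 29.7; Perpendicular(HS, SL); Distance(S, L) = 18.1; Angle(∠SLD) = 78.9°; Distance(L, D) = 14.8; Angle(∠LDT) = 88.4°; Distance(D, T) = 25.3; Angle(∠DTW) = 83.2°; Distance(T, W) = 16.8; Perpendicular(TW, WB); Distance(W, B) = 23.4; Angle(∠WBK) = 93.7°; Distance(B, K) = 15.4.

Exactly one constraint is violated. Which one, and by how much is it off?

Distance(B, K) = 15.4 — off by 7.60.

H = (0.00, 0.00) ✓; HS at 168.4° ✓; |HS| = 29.70 ✓; ∠(HS, SL) = 90.00° ✓; |SL| = 18.10 ✓; ∠SLD = 78.90° ✓; |LD| = 14.80 ✓; ∠LDT = 88.40° ✓; |DT| = 25.30 ✓; ∠DTW = 83.20° ✓; |TW| = 16.80 ✓; ∠(TW, WB) = 90.00° ✓; |WB| = 23.40 ✓; ∠WBK = 93.70° ✓; |BK| = 7.800 ✗.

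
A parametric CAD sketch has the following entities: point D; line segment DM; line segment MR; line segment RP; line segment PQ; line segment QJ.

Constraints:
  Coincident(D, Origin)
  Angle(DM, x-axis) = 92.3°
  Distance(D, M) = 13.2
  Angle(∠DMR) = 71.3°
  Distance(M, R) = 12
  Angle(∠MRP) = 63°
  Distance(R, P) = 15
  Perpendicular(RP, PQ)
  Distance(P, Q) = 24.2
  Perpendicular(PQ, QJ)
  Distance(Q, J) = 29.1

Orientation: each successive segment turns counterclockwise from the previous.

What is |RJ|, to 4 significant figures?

28.01

D is at the origin; DM runs at 92.3° with length 13.2, so M = (-0.5297, 13.19). ∠DMR = 71.3° gives MR at -159.0° from the x-axis; with |MR| = 12.0, R = (-11.73, 8.889). ∠MRP = 63.0° gives RP at -42.00° from the x-axis; with |RP| = 15.0, P = (-0.5855, -1.148). RP is perpendicular to PQ, so PQ runs at 48.00°; with |PQ| = 24.2, Q = (15.61, 16.84). PQ ⟂ QJ, so QJ runs at 138.0°; with |QJ| = 29.1, J = (-6.018, 36.31). Then |RJ| = |J − R| = 28.01.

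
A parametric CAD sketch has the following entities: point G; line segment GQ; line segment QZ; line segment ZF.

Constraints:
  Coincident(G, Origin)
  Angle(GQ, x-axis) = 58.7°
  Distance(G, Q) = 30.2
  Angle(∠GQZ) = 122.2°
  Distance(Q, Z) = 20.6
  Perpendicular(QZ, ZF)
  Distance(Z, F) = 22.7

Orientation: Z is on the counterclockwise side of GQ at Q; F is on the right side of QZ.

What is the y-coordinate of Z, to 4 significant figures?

44.24

G is at the origin; GQ runs at 58.7° with length 30.2, so Q = 30.2·(cos 58.7°, sin 58.7°) = (15.69, 25.80). ∠GQZ = 122.2°, so QZ runs at 58.7° + (180° − 122.2°) = 116.5° from the x-axis; with |QZ| = 20.6, Z = Q + 20.6·(cos 116.5°, sin 116.5°) = (6.498, 44.24). So Z.y = 44.24.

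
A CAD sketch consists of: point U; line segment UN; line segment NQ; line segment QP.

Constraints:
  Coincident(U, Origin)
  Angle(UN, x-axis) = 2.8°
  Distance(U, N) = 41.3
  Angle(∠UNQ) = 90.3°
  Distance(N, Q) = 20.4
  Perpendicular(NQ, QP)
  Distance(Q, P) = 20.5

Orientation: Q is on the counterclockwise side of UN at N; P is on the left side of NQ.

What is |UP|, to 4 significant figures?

29.29

∠UNQ = 90.3°, so NQ runs at 2.8° + (180° − 90.3°) = 92.50° from the x-axis; with |NQ| = 20.4, Q = N + 20.4·(cos 92.50°, sin 92.50°) = (40.36, 22.40). The perpendicularity gives QP at right angles to NQ; with |QP| = 20.5 on the left of NQ, P = Q + 20.5·(-0.9990, -0.04362) = (19.88, 21.50). Then |UP| = |P − U| = 29.29.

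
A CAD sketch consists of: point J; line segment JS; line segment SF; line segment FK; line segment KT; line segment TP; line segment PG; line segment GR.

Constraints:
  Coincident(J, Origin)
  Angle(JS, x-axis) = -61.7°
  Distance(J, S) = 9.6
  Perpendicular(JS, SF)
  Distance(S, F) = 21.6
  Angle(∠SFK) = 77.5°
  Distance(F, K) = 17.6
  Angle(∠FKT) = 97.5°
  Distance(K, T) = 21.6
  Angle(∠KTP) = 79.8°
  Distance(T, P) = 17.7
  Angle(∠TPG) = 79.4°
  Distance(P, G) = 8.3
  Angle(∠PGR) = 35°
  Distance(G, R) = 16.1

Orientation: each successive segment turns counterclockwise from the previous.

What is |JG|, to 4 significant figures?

11.43

J is at the origin; JS runs at -61.7° with length 9.6, so S = (4.551, -8.453). The perpendicularity gives SF at right angles to JS, so SF runs at 28.30°; with |SF| = 21.6, F = (23.57, 1.788). ∠SFK = 77.5° gives FK at 130.8° from the x-axis; with |FK| = 17.6, K = (12.07, 15.11). ∠FKT = 97.5° gives KT at -146.7° from the x-axis; with |KT| = 21.6, T = (-5.984, 3.252). ∠KTP = 79.8° gives TP at -46.50° from the x-axis; with |TP| = 17.7, P = (6.200, -9.587). ∠TPG = 79.4° gives PG at 54.10° from the x-axis; with |PG| = 8.3, G = (11.07, -2.864). Then |JG| = |G − J| = 11.43.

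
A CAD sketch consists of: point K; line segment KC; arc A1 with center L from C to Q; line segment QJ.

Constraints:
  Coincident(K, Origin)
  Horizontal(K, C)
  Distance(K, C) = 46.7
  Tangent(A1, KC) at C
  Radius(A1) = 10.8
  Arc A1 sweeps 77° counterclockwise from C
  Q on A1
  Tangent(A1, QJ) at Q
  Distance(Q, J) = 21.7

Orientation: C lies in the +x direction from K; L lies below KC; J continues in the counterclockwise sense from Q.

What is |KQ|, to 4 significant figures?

37.13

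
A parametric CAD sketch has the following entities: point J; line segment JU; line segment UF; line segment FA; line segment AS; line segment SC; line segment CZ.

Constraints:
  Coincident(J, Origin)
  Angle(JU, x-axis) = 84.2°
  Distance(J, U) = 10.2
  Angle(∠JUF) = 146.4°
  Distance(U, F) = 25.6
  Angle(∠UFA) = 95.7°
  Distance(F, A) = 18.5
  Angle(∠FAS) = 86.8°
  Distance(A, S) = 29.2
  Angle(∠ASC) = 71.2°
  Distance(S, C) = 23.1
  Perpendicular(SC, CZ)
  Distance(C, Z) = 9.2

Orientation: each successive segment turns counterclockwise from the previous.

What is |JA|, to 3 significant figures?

38.1

J is at the origin; JU runs at 84.2° with length 10.2, so U = (1.03, 10.1). ∠JUF = 146.4° gives UF at 118° from the x-axis; with |UF| = 25.6, F = (-10.9, 32.8). ∠UFA = 95.7° gives FA at -158° from the x-axis; with |FA| = 18.5, A = (-28.0, 25.8). Then |JA| = |A − J| = 38.1.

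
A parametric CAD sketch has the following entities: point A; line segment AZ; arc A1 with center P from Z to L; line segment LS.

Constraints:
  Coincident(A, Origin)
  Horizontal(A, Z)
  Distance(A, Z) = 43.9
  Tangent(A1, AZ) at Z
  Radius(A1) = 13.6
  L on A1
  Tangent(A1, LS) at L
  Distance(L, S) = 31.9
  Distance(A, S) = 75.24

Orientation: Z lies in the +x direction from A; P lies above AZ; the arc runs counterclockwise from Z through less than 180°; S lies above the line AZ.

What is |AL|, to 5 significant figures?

58.620

Checks: |PL| = 13.60 ✓; ∠(PL, LS) = 90.00° ✓; |LS| = 31.90 ✓; |AS| = 75.24 ✓.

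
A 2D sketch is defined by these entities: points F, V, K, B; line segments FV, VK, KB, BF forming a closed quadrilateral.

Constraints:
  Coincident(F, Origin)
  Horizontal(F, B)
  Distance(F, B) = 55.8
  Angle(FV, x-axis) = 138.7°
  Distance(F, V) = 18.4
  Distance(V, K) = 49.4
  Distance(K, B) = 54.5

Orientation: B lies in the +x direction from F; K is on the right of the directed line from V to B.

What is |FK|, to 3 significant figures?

32.5

F is at the origin; FB is horizontal with |FB| = 55.8 and B in +x, so B = (55.8, 0). FV runs at 138.7° with |FV| = 18.4, so V = (-13.8, 12.1). K is determined by |VK| = 49.4 and |KB| = 54.5 together: it lies at the intersection of circle(V, 49.4) and circle(B, 54.5). With |VB| = 70.7, the foot of the radical line on VB is 31.6 from V and the perpendicular offset is √(49.4² − 31.6²) = 38.0. Taking the right-of-VB solution: K = (10.8, -30.7).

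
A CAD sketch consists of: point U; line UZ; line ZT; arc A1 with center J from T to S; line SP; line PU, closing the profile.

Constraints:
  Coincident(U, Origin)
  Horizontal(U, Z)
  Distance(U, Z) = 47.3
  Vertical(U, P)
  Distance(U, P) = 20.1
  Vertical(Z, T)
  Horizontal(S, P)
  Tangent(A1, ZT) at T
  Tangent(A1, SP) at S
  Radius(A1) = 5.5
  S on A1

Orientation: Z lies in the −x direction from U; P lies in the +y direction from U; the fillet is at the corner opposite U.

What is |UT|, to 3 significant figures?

49.5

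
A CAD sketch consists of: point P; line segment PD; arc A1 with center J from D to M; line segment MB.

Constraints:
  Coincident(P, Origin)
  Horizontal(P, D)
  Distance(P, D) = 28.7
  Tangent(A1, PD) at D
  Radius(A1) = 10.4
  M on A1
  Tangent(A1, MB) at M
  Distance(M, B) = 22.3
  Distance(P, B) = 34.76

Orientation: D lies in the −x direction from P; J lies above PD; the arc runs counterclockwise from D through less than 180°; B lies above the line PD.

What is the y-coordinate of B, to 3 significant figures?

31.1

Checks: |JM| = 10.40 ✓; ∠(JM, MB) = 90.00° ✓; |MB| = 22.30 ✓; |PB| = 34.76 ✓.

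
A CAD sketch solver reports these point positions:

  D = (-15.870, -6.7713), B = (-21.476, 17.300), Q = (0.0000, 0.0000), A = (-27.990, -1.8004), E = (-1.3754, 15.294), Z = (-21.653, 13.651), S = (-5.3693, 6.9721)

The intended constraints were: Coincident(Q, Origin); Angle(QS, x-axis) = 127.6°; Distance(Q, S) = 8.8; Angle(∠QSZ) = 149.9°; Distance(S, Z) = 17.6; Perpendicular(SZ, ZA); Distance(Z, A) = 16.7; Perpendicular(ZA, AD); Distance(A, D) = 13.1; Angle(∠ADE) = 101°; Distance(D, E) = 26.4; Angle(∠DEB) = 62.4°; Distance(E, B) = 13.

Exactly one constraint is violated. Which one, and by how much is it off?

Distance(E, B) = 13 — off by 7.20.

Q = (0.00, 0.00) ✓; QS at 127.6° ✓; |QS| = 8.800 ✓; ∠QSZ = 149.9° ✓; |SZ| = 17.60 ✓; ∠(SZ, ZA) = 90.00° ✓; |ZA| = 16.70 ✓; ∠(ZA, AD) = 90.00° ✓; |AD| = 13.10 ✓; ∠ADE = 101.0° ✓; |DE| = 26.40 ✓; ∠DEB = 62.40° ✓; |EB| = 20.20 ✗.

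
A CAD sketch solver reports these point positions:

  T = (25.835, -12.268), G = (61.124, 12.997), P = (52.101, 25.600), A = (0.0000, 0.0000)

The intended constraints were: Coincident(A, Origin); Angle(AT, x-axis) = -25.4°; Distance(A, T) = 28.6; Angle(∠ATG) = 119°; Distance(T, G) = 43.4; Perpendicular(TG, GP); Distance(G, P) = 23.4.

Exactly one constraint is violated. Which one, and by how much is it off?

Distance(G, P) = 23.4 — off by 7.90.

A = (0.00, 0.00) ✓; AT at -25.40° ✓; |AT| = 28.60 ✓; ∠ATG = 119.0° ✓; |TG| = 43.40 ✓; ∠(TG, GP) = 90.00° ✓; |GP| = 15.50 ✗.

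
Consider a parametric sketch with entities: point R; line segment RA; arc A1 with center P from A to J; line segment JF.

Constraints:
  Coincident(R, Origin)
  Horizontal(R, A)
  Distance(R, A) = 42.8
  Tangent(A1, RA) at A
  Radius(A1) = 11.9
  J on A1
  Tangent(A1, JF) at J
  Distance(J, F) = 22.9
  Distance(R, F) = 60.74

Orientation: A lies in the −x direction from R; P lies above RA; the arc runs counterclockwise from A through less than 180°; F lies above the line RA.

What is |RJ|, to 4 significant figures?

38.78

R is at the origin; RA is horizontal with |RA| = 42.8 and A on the −x side, so A = (-42.80, 0.000). Since A1 is tangent to RA there, PA ⟂ RA, so P = A + (0, 11.9) = (-42.80, 11.90). Since PJ ⟂ JF (tangency), |PF| = √(11.9² + 22.9²) = 25.81 regardless of where J sits on A1. So F lies on both circle(R, 60.74) and circle(P, 25.81); the above-RA intersection is F = (-48.04, 37.17). J is the foot of the tangent from F: J = (-33.57, 19.42).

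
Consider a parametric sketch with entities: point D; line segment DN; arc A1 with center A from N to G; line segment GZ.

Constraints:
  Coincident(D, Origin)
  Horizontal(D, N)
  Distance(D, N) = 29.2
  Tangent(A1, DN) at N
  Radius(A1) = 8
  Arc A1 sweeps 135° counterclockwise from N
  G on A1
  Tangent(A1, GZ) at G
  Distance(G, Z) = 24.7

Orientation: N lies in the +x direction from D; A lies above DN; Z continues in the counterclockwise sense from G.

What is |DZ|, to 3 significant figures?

35.7

D is at the origin; D and N share the same y with |DN| = 29.2 and N on the +x side, so N = (29.2, 0.00). Since A1 is tangent to DN there, AN ⟂ DN, so A = N + (0, 8) = (29.2, 8.00). On A1, N sits at bearing -90° from A; a 135° counterclockwise sweep puts G at bearing 45°, so G = A + 8.0·(cos 45°, sin 45°) = (34.9, 13.7). Tangency of A1 to GZ means the radius AG is perpendicular to GZ, so GZ runs along (−sin 45°, cos 45°); with |GZ| = 24.7, Z = (17.4, 31.1). Then |DZ| = |Z − D| = 35.7.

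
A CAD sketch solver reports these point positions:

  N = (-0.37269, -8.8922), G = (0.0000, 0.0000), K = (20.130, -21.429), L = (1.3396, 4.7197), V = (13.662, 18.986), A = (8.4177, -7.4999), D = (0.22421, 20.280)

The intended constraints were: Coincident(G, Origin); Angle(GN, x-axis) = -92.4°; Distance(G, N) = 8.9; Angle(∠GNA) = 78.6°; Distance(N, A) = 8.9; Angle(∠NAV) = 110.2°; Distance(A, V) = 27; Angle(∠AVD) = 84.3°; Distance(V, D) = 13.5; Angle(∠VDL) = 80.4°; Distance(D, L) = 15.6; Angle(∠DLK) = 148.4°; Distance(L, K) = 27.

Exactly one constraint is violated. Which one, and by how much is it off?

Distance(L, K) = 27 — off by 5.20.

G = (0.00, 0.00) ✓; GN at -92.40° ✓; |GN| = 8.900 ✓; ∠GNA = 78.60° ✓; |NA| = 8.900 ✓; ∠NAV = 110.2° ✓; |AV| = 27.00 ✓; ∠AVD = 84.30° ✓; |VD| = 13.50 ✓; ∠VDL = 80.40° ✓; |DL| = 15.60 ✓; ∠DLK = 148.4° ✓; |LK| = 32.20 ✗.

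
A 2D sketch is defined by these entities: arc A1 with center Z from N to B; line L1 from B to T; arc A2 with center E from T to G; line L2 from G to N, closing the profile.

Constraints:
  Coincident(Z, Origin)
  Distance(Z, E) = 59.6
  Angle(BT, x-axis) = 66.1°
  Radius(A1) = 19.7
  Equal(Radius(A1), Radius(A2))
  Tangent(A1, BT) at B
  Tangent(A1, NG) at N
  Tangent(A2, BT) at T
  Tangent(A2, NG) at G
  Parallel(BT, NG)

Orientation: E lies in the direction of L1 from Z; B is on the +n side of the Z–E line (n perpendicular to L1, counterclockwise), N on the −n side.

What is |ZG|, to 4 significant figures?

62.77

Tangency of A1 to both parallel lines with radius 19.7 puts B and N at Z ± 19.7·n: B = (-18.01, 7.981), N = (18.01, -7.981). Equal radii place T and G the same way about E: T = E + 19.7·n = (6.136, 62.47), G = E − 19.7·n = (42.16, 46.51). Then |ZG| = |G − Z| = 62.77.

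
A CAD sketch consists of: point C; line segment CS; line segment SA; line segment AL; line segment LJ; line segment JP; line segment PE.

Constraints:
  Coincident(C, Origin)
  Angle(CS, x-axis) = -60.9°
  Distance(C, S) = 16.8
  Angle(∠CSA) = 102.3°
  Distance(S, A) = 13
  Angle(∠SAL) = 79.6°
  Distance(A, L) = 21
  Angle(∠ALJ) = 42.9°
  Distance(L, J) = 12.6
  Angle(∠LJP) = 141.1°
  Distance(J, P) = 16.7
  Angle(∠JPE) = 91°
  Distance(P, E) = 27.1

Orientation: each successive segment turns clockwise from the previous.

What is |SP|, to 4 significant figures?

7.850

C is at the origin; CS runs at -60.9° with length 16.8, so S = (8.170, -14.68). ∠CSA = 102.3° gives SA at -138.6° from the x-axis; with |SA| = 13.0, A = (-1.581, -23.28). ∠SAL = 79.6° gives AL at 121.0° from the x-axis; with |AL| = 21.0, L = (-12.40, -5.276). ∠ALJ = 42.9° gives LJ at -16.10° from the x-axis; with |LJ| = 12.6, J = (-0.2910, -8.770). ∠LJP = 141.1° gives JP at -55.00° from the x-axis; with |JP| = 16.7, P = (9.288, -22.45). Then |SP| = |P − S| = 7.850.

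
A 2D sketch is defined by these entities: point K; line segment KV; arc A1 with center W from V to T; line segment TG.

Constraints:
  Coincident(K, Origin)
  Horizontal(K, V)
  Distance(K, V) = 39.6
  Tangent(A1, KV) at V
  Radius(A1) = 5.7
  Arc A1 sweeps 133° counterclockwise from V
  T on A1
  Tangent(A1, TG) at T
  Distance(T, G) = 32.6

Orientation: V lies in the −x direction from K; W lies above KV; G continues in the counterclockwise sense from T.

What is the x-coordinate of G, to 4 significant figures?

-57.66

On A1, V sits at bearing -90° from W; a 133° counterclockwise sweep puts T at bearing 43°, so T = W + 5.7·(cos 43°, sin 43°) = (-35.43, 9.587). Since A1 is tangent to TG there, WT ⟂ TG, so TG runs along (−sin 43°, cos 43°); with |TG| = 32.6, G = (-57.66, 33.43). So G.x = -57.66.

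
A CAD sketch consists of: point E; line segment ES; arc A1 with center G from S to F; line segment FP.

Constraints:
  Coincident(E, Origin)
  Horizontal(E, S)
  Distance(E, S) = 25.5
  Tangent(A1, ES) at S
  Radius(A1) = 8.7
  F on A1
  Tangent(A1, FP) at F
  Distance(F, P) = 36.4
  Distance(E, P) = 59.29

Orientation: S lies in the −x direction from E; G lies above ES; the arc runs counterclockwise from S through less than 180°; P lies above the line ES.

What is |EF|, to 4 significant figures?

23.37

Checks: |GF| = 8.700 ✓; ∠(GF, FP) = 90.00° ✓; |FP| = 36.40 ✓; |EP| = 59.29 ✓.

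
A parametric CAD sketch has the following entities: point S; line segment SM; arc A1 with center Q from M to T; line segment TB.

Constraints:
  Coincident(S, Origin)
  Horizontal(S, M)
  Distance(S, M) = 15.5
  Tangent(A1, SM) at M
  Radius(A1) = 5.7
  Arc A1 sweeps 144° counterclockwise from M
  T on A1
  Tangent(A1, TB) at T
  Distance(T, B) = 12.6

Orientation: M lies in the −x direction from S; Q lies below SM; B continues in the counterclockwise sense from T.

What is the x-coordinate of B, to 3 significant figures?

-8.66

S is at the origin; S and M share the same y with |SM| = 15.5 and M on the −x side, so M = (-15.5, 0.00). A1 meets SM tangentially, so QM is at right angles to SM, so Q = M + (0, -5.7) = (-15.5, -5.70). On A1, M sits at bearing 90° from Q; a 144° counterclockwise sweep puts T at bearing 234°, so T = Q + 5.7·(cos 234°, sin 234°) = (-18.9, -10.3). Since A1 is tangent to TB there, QT ⟂ TB, so TB runs along (−sin 234°, cos 234°); with |TB| = 12.6, B = (-8.66, -17.7). So B.x = -8.66.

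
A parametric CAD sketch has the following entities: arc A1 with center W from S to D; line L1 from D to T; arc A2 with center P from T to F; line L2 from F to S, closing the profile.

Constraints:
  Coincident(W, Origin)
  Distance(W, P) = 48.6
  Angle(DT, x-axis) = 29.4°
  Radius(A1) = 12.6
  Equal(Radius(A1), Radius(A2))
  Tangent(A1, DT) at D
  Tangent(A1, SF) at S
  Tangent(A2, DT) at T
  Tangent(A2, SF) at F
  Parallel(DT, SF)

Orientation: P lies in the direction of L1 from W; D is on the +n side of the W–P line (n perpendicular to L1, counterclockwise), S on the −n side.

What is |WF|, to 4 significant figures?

50.21

The slot axis is L1's direction at 29.4°, so u = (cos 29.4°, sin 29.4°) = (0.8712, 0.4909) and n = (−sin 29.4°, cos 29.4°) = (-0.4909, 0.8712). W is at the origin and P lies 48.6 along u from W, so P = 48.6·u = (42.34, 23.86). Tangency of A1 to both parallel lines with radius 12.6 puts D and S at W ± 12.6·n: D = (-6.185, 10.98), S = (6.185, -10.98). Equal radii place T and F the same way about P: T = P + 12.6·n = (36.16, 34.84), F = P − 12.6·n = (48.53, 12.88). Then |WF| = |F − W| = 50.21.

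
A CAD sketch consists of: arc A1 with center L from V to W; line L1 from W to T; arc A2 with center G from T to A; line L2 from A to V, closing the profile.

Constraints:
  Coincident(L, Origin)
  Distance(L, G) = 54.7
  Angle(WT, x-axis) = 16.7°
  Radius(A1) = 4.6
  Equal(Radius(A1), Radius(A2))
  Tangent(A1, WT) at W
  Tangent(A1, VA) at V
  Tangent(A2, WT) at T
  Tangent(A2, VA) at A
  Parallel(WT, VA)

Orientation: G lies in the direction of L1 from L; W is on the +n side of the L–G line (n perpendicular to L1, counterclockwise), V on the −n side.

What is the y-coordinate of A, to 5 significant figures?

11.313

The slot axis is L1's direction at 16.7°, so u = (cos 16.7°, sin 16.7°) = (0.95782, 0.28736) and n = (−sin 16.7°, cos 16.7°) = (-0.28736, 0.95782). L is at the origin and G lies 54.7 along u from L, so G = 54.7·u = (52.393, 15.719). Tangency of A1 to both parallel lines with radius 4.6 puts W and V at L ± 4.6·n: W = (-1.3219, 4.4060), V = (1.3219, -4.4060). Equal radii place T and A the same way about G: T = G + 4.6·n = (51.071, 20.125), A = G − 4.6·n = (53.715, 11.313). So A.y = 11.313.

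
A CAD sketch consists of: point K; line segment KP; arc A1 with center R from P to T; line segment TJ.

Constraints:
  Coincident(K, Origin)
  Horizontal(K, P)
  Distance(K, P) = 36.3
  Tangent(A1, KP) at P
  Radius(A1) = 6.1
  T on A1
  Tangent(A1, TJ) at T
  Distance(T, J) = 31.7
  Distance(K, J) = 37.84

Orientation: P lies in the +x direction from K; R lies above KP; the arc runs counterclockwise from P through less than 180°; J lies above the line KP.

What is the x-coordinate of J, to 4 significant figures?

18.48

Checks: ∠(RP, PK) = 90.00° ✓; |RT| = 6.100 ✓; ∠(RT, TJ) = 90.00° ✓; |TJ| = 31.70 ✓; |KJ| = 37.84 ✓.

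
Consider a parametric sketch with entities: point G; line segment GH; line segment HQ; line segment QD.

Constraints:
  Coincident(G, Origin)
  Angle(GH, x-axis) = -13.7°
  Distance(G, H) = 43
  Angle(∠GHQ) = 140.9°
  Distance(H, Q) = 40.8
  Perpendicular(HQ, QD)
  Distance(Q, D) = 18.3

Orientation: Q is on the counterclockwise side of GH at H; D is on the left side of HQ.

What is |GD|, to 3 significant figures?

74.7

∠GHQ = 140.9°, so HQ runs at -13.7° + (180° − 140.9°) = 25.4° from the x-axis; with |HQ| = 40.8, Q = H + 40.8·(cos 25.4°, sin 25.4°) = (78.6, 7.32). The perpendicularity gives QD at right angles to HQ; with |QD| = 18.3 on the left of HQ, D = Q + 18.3·(-0.429, 0.903) = (70.8, 23.8). Then |GD| = |D − G| = 74.7.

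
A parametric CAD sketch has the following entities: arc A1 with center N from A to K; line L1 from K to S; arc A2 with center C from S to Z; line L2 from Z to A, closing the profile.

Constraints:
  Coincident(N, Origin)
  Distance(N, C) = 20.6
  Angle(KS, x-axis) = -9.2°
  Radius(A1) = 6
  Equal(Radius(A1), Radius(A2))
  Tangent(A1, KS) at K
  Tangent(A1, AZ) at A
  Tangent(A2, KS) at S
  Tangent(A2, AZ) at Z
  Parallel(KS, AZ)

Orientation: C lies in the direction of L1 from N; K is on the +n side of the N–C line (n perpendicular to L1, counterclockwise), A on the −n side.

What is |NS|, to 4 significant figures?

21.46

The slot axis is L1's direction at -9.2°, so u = (cos -9.2°, sin -9.2°) = (0.9871, -0.1599) and n = (−sin -9.2°, cos -9.2°) = (0.1599, 0.9871). N is at the origin and C lies 20.6 along u from N, so C = 20.6·u = (20.34, -3.294). Tangency of A1 to both parallel lines with radius 6.0 puts K and A at N ± 6.0·n: K = (0.9593, 5.923), A = (-0.9593, -5.923). Equal radii place S and Z the same way about C: S = C + 6.0·n = (21.29, 2.629), Z = C − 6.0·n = (19.38, -9.216). Then |NS| = |S − N| = 21.46.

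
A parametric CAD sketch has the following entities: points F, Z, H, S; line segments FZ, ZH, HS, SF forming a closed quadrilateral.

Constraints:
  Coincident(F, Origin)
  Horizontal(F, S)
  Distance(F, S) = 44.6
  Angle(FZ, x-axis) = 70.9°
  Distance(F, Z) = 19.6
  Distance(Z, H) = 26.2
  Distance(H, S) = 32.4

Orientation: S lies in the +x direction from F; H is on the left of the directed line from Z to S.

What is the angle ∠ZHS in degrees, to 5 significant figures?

92.195°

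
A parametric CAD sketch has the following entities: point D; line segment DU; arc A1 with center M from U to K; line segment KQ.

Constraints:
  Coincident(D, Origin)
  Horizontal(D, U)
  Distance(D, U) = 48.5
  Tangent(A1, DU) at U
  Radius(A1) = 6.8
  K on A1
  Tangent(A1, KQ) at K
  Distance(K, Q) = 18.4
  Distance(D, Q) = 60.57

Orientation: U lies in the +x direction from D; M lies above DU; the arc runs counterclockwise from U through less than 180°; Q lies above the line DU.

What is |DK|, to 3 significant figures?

55.7

D is at the origin; D and U share the same y with |DU| = 48.5 and U on the +x side, so U = (48.5, 0.00). Since A1 is tangent to DU there, MU ⟂ DU, so M = U + (0, 6.8) = (48.5, 6.80). Since MK ⟂ KQ (tangency), |MQ| = √(6.8² + 18.4²) = 19.6 regardless of where K sits on A1. So Q lies on both circle(D, 60.57) and circle(M, 19.6); the above-DU intersection is Q = (55.0, 25.3). K is the foot of the tangent from Q: K = (55.3, 6.90).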